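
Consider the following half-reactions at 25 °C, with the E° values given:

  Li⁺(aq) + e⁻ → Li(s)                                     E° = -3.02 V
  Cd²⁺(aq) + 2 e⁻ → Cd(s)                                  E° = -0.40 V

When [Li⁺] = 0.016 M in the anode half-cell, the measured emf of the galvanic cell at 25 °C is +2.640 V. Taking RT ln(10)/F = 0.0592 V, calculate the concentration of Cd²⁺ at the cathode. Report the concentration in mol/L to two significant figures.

Cd²⁺/Cd is the cathode, Li⁺/Li the anode: E°cell = +2.62 V, n = 2.
Overall reaction: Cd²⁺(aq) + 2 Li(s) → Cd(s) + 2 Li⁺(aq); Q = [Li⁺]^2/[Cd²⁺]^1.
From E = E° − (0.0592/n) log Q: log Q = (E° − E)·n/0.0592 = (+2.62 − (+2.640))·2/0.0592 = -0.6757.
So 1·log[Cd²⁺] = 2·log(0.016) − log Q = -3.5918 − (-0.6757) = -2.9161; [Cd²⁺] = 10^(-2.9161) ≈ 0.0012 M.

0.0012 M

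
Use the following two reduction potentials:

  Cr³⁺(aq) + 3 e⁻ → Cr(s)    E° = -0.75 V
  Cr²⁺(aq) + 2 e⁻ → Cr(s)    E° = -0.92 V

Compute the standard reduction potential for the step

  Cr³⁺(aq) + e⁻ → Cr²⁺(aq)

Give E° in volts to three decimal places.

-0.410 V

Sequential free energies add, so n₃E°₃ = n₁E°₁ + n₂E°₂.
With n₃ = 3, and the known step contributing 2×(-0.92) V, the unknown satisfies 1·E° = 3×(-0.75) − 2×(-0.92) = -0.410.
E° = -0.410 / 1 = -0.410 V.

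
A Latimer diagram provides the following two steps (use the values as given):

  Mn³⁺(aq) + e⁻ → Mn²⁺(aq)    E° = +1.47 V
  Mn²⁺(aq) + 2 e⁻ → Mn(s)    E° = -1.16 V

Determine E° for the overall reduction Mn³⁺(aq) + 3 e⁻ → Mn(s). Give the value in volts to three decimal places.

Standard free energies of sequential steps add: ΔG°₃ = ΔG°₁ + ΔG°₂, so n₃E°₃ = n₁E°₁ + n₂E°₂.
E°₃ = (1×+1.47 + 2×-1.16) / 3 = (-0.850) / 3 = -0.283 V.

-0.283 V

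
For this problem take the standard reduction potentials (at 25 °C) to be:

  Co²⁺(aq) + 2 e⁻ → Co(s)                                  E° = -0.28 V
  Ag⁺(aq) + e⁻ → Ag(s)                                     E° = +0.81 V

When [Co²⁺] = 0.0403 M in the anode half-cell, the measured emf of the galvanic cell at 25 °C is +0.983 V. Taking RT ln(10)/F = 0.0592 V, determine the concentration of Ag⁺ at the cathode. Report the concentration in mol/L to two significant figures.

0.0031 M

Ag⁺/Ag is the cathode, Co²⁺/Co the anode: E°cell = +1.09 V, n = 2.
Overall reaction: 2 Ag⁺(aq) + Co(s) → 2 Ag(s) + Co²⁺(aq); Q = [Co²⁺]^1/[Ag⁺]^2.
From E = E° − (0.0592/n) log Q: log Q = (E° − E)·n/0.0592 = (+1.09 − (+0.983))·2/0.0592 = 3.6149.
So 2·log[Ag⁺] = 1·log(0.0403) − log Q = -1.3947 − (3.6149) = -5.0096; log[Ag⁺] = -5.0096 / 2 = -2.5048; [Ag⁺] = 10^(-2.5048) ≈ 0.0031 M.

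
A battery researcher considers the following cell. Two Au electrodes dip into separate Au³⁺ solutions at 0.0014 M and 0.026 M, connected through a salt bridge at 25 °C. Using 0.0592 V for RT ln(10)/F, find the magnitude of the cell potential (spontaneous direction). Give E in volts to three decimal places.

+0.025 V

For a concentration cell E°cell = 0. The 0.026 M side is the cathode (reduction is favoured where [Au³⁺] is higher).
With n = 3, E = −(0.0592/3) log([Au³⁺]ₐₙ/[Au³⁺]꜀ₐₜ) = −(0.0592/3) log(0.0014/0.026) = −(0.0592/3)(-1.269) = +0.025 V.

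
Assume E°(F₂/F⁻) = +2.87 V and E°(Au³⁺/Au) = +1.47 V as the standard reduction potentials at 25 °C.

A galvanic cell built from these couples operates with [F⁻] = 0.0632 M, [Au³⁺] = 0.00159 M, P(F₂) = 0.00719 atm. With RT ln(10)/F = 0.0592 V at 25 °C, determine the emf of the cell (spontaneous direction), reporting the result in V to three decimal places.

F₂/F⁻ is the cathode (higher E°), Au³⁺/Au the anode: E°cell = +2.87 − (+1.47) = +1.40 V, n = 6.
Overall: 3 F₂(g) + 2 Au(s) → 6 F⁻(aq) + 2 Au³⁺(aq)
Q = [F⁻]^6·[Au³⁺]^2 / (P(F₂)^3); log Q = -6.363.
E = E° − (0.0592/n) log Q = +1.40 − (0.0592/6)(-6.363) = +1.463 V.

+1.463 V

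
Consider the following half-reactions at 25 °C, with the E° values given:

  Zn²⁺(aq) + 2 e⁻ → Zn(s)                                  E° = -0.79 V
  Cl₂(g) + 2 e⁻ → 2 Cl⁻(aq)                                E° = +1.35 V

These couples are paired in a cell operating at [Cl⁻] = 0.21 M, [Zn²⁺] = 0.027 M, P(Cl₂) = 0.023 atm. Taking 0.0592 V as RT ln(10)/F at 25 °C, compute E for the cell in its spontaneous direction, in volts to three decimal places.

+2.178 V

Cl₂/Cl⁻ is the cathode (higher E°), Zn²⁺/Zn the anode: E°cell = +1.35 − (-0.79) = +2.14 V, n = 2.
Overall: Cl₂(g) + Zn(s) → 2 Cl⁻(aq) + Zn²⁺(aq)
Q = [Cl⁻]^2·[Zn²⁺] / (P(Cl₂)); log Q = -1.286.
E = E° − (0.0592/n) log Q = +2.14 − (0.0592/2)(-1.286) = +2.178 V.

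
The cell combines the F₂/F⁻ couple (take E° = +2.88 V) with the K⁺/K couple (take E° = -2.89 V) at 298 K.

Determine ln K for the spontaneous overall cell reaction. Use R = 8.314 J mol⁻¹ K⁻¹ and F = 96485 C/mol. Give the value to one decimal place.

Cathode: F₂/F⁻; anode: K⁺/K. E°cell = (+2.88) − (-2.89) = +5.77 V, with n = 2.
ΔG° = −nFE° = −RT ln K, so ln K = nFE°/(RT) = (2)(96485)(+5.77) / ((8.314)(298)) = 449.406.

449.4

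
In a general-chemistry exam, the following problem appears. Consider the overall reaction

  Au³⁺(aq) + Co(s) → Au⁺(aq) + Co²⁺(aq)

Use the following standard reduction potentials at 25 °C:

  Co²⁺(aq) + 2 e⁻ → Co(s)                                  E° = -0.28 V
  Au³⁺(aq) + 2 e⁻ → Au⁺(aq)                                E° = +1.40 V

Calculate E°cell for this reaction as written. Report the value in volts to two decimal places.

The Au³⁺/Au⁺ couple has the higher reduction potential, so it is the cathode; Co²⁺/Co is oxidised at the anode.
E°cell = E°(cathode) − E°(anode) = (+1.40) − (-0.28) = +1.68 V.
Since E°cell > 0, the reaction is spontaneous under standard conditions.

+1.68 V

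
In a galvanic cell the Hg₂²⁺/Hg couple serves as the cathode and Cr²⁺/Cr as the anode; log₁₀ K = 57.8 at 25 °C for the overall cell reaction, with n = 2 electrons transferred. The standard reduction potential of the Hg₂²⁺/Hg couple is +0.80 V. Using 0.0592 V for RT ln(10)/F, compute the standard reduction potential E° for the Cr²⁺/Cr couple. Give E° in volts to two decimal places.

E°cell = (0.0592/n)·log K = (0.0592/2)(57.8) = +1.711 V.
Since Hg₂²⁺/Hg is the cathode and Cr²⁺/Cr the anode, E°cell = E°(Hg₂²⁺/Hg) − E°(Cr²⁺/Cr).
So E°(Cr²⁺/Cr) = E°(Hg₂²⁺/Hg) − E°cell = (+0.80) − (+1.711) = -0.91 V.

-0.91 V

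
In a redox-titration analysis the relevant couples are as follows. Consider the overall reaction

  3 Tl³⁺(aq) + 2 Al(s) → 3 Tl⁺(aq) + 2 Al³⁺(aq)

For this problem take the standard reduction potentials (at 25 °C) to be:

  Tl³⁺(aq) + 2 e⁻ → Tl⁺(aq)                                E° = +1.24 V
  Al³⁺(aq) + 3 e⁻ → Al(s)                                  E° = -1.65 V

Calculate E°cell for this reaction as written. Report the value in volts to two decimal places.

+2.89 V

The Tl³⁺/Tl⁺ couple has the higher reduction potential, so it is the cathode; Al³⁺/Al is oxidised at the anode.
E°cell = E°(cathode) − E°(anode) = (+1.24) − (-1.65) = +2.89 V.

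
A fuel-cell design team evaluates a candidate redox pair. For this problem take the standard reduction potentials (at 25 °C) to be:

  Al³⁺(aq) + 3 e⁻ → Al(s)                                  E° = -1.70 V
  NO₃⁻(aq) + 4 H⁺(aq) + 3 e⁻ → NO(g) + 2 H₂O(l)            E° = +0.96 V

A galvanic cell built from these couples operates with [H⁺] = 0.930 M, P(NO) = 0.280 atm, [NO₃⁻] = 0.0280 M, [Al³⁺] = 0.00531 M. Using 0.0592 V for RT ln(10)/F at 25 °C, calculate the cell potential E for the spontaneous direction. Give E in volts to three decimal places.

NO₃⁻/NO is the cathode (higher E°), Al³⁺/Al the anode: E°cell = +0.96 − (-1.70) = +2.66 V, n = 3.
Overall: NO₃⁻(aq) + 4 H⁺(aq) + Al(s) → NO(g) + 2 H₂O(l) + Al³⁺(aq)
Q = P(NO)·[Al³⁺] / ([NO₃⁻]·[H⁺]^4); log Q = -1.149.
E = E° − (0.0592/n) log Q = +2.66 − (0.0592/3)(-1.149) = +2.683 V.

+2.683 V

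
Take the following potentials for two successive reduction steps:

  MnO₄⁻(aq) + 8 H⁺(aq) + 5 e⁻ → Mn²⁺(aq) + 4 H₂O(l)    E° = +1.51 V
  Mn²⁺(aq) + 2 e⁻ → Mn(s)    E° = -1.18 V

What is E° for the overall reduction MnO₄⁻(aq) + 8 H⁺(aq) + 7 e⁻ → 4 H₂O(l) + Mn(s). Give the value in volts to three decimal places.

+0.741 V

Adding the free-energy changes (−nFE°) of the two steps gives −n₃FE°₃ = −n₁FE°₁ − n₂FE°₂.
E°₃ = (5×+1.51 + 2×-1.18) / 7 = (+5.190) / 7 = +0.741 V.
Simply averaging or adding the two E° values would be wrong; the electron-weighted sum is required.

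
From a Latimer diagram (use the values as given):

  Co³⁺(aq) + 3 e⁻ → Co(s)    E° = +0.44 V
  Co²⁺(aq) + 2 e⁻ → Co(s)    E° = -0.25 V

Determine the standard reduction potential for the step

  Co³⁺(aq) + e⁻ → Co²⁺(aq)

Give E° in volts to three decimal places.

Sequential free energies add, so n₃E°₃ = n₁E°₁ + n₂E°₂.
With n₃ = 3, and the known step contributing 2×(-0.25) V, the unknown satisfies 1·E° = 3×(+0.44) − 2×(-0.25) = +1.820.
E° = +1.820 / 1 = +1.820 V.

+1.820 V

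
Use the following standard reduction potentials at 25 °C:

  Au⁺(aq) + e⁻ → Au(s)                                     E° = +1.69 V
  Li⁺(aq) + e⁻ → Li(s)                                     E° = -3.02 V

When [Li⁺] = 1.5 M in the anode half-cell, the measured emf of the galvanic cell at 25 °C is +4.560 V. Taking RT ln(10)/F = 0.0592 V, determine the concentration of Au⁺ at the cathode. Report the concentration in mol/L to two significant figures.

Au⁺/Au is the cathode, Li⁺/Li the anode: E°cell = +4.71 V, n = 1.
Overall reaction: Au⁺(aq) + Li(s) → Au(s) + Li⁺(aq); Q = [Li⁺]^1/[Au⁺]^1.
From E = E° − (0.0592/n) log Q: log Q = (E° − E)·n/0.0592 = (+4.71 − (+4.560))·1/0.0592 = 2.5338.
So 1·log[Au⁺] = 1·log(1.5) − log Q = 0.1761 − (2.5338) = -2.3577; [Au⁺] = 10^(-2.3577) ≈ 0.0044 M.

0.0044 M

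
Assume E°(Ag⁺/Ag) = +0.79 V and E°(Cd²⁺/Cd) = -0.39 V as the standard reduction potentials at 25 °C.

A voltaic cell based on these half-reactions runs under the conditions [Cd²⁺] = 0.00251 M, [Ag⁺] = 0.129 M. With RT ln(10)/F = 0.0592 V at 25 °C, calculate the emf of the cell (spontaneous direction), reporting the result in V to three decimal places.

+1.204 V

Ag⁺/Ag is the cathode (higher E°), Cd²⁺/Cd the anode: E°cell = +0.79 − (-0.39) = +1.18 V, n = 2.
Overall: 2 Ag⁺(aq) + Cd(s) → 2 Ag(s) + Cd²⁺(aq)
Q = [Cd²⁺] / ([Ag⁺]^2); log Q = -0.822.
E = E° − (0.0592/n) log Q = +1.18 − (0.0592/2)(-0.822) = +1.204 V.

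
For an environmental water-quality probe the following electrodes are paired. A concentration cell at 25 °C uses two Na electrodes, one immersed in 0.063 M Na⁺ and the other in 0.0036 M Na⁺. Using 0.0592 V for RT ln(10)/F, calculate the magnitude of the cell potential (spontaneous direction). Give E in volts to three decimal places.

For a concentration cell E°cell = 0. The 0.063 M side is the cathode (reduction is favoured where [Na⁺] is higher).
With n = 1, E = −(0.0592/1) log([Na⁺]ₐₙ/[Na⁺]꜀ₐₜ) = −(0.0592/1) log(0.0036/0.063) = −(0.0592/1)(-1.243) = +0.074 V.

+0.074 V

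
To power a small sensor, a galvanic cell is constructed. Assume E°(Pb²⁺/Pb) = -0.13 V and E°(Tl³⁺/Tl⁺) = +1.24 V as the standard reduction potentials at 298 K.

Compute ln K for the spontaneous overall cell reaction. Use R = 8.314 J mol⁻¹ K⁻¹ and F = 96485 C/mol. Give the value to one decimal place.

Cathode: Tl³⁺/Tl⁺; anode: Pb²⁺/Pb. E°cell = (+1.24) − (-0.13) = +1.37 V, with n = 2.
ΔG° = −nFE° = −RT ln K, so ln K = nFE°/(RT) = (2)(96485)(+1.37) / ((8.314)(298)) = 106.705.

106.7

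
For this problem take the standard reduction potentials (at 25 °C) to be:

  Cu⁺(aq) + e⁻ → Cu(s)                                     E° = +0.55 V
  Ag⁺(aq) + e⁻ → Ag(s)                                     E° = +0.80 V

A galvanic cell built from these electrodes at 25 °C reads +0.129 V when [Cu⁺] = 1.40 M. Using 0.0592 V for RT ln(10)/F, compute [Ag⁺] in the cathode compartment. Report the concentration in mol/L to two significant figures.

Ag⁺/Ag is the cathode, Cu⁺/Cu the anode: E°cell = +0.25 V, n = 1.
Overall reaction: Ag⁺(aq) + Cu(s) → Ag(s) + Cu⁺(aq); Q = [Cu⁺]^1/[Ag⁺]^1.
From E = E° − (0.0592/n) log Q: log Q = (E° − E)·n/0.0592 = (+0.25 − (+0.129))·1/0.0592 = 2.0439.
So 1·log[Ag⁺] = 1·log(1.4) − log Q = 0.1461 − (2.0439) = -1.8978; [Ag⁺] = 10^(-1.8978) ≈ 0.013 M.

0.013 M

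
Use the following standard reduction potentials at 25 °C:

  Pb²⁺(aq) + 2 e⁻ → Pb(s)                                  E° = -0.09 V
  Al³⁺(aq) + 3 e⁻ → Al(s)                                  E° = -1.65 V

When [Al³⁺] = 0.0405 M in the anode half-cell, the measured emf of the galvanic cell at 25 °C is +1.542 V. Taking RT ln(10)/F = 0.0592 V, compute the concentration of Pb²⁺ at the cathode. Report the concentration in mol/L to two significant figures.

0.029 M

Pb²⁺/Pb is the cathode, Al³⁺/Al the anode: E°cell = +1.56 V, n = 6.
Overall reaction: 3 Pb²⁺(aq) + 2 Al(s) → 3 Pb(s) + 2 Al³⁺(aq); Q = [Al³⁺]^2/[Pb²⁺]^3.
From E = E° − (0.0592/n) log Q: log Q = (E° − E)·n/0.0592 = (+1.56 − (+1.542))·6/0.0592 = 1.8243.
So 3·log[Pb²⁺] = 2·log(0.0405) − log Q = -2.7851 − (1.8243) = -4.6094; log[Pb²⁺] = -4.6094 / 3 = -1.5365; [Pb²⁺] = 10^(-1.5365) ≈ 0.029 M.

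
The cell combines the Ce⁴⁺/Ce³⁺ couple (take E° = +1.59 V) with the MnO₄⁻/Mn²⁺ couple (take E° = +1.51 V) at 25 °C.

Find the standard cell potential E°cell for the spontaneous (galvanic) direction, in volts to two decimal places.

+0.08 V

The Ce⁴⁺/Ce³⁺ couple has the higher reduction potential, so it is the cathode; MnO₄⁻/Mn²⁺ is oxidised at the anode.
E°cell = E°(cathode) − E°(anode) = (+1.59) − (+1.51) = +0.08 V.
Since E°cell > 0, the reaction is spontaneous under standard conditions.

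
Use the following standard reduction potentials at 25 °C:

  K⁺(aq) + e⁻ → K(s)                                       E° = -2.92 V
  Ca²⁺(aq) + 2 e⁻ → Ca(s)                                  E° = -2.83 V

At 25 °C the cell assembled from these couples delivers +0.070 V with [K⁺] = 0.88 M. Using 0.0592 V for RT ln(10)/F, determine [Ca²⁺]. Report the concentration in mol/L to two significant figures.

Ca²⁺/Ca is the cathode, K⁺/K the anode: E°cell = +0.09 V, n = 2.
Overall reaction: Ca²⁺(aq) + 2 K(s) → Ca(s) + 2 K⁺(aq); Q = [K⁺]^2/[Ca²⁺]^1.
From E = E° − (0.0592/n) log Q: log Q = (E° − E)·n/0.0592 = (+0.09 − (+0.070))·2/0.0592 = 0.6757.
So 1·log[Ca²⁺] = 2·log(0.88) − log Q = -0.1110 − (0.6757) = -0.7867; [Ca²⁺] = 10^(-0.7867) ≈ 0.16 M.

0.16 M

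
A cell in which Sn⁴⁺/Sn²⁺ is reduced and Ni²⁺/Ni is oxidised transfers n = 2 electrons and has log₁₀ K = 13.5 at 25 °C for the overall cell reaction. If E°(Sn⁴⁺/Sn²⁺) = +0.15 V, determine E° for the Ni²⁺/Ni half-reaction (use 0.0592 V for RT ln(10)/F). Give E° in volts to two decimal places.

E°cell = (0.0592/n)·log K = (0.0592/2)(13.5) = +0.400 V.
Since Sn⁴⁺/Sn²⁺ is the cathode and Ni²⁺/Ni the anode, E°cell = E°(Sn⁴⁺/Sn²⁺) − E°(Ni²⁺/Ni).
So E°(Ni²⁺/Ni) = E°(Sn⁴⁺/Sn²⁺) − E°cell = (+0.15) − (+0.400) = -0.25 V.

-0.25 V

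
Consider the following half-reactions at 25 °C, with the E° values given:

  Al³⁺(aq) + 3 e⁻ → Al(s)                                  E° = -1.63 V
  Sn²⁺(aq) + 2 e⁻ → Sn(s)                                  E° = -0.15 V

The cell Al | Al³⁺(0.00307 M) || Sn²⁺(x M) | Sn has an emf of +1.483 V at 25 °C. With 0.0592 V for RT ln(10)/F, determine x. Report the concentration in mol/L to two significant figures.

0.027 M

Sn²⁺/Sn is the cathode, Al³⁺/Al the anode: E°cell = +1.48 V, n = 6.
Overall reaction: 3 Sn²⁺(aq) + 2 Al(s) → 3 Sn(s) + 2 Al³⁺(aq); Q = [Al³⁺]^2/[Sn²⁺]^3.
From E = E° − (0.0592/n) log Q: log Q = (E° − E)·n/0.0592 = (+1.48 − (+1.483))·6/0.0592 = -0.3041.
So 3·log[Sn²⁺] = 2·log(0.00307) − log Q = -5.0257 − (-0.3041) = -4.7216; log[Sn²⁺] = -4.7216 / 3 = -1.5739; [Sn²⁺] = 10^(-1.5739) ≈ 0.027 M.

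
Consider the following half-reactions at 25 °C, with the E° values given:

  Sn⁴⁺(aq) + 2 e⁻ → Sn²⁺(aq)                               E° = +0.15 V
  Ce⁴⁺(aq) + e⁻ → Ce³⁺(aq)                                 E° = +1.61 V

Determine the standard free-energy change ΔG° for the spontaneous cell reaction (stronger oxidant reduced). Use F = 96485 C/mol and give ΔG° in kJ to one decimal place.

-281.7 kJ

Ce⁴⁺/Ce³⁺ (E° = +1.61 V) is the cathode; Sn⁴⁺/Sn²⁺ (E° = +0.15 V) is the anode, so E°cell = +1.46 V.
Balancing electrons gives n = 2 (lcm of 1 and 2).
ΔG° = −nFE° = −(2)(96485)(+1.46) = -281,736 J = -281.7 kJ.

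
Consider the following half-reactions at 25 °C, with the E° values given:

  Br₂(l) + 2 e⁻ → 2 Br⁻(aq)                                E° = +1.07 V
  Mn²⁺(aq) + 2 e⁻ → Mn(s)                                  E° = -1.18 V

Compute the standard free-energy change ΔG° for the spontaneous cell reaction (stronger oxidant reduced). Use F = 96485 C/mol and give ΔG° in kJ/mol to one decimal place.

-434.2 kJ/mol

Br₂/Br⁻ (E° = +1.07 V) is the cathode; Mn²⁺/Mn (E° = -1.18 V) is the anode, so E°cell = +2.25 V.
Balancing electrons gives n = 2 (lcm of 2 and 2).
ΔG° = −nFE° = −(2)(96485)(+2.25) = -434,182 J = -434.2 kJ/mol.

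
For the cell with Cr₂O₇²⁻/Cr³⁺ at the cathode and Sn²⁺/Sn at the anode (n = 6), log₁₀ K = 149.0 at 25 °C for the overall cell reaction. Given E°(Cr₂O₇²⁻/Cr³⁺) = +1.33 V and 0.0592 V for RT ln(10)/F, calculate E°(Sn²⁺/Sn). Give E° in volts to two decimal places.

-0.14 V

E°cell = (0.0592/n)·log K = (0.0592/6)(149.0) = +1.470 V.
Since Cr₂O₇²⁻/Cr³⁺ is the cathode and Sn²⁺/Sn the anode, E°cell = E°(Cr₂O₇²⁻/Cr³⁺) − E°(Sn²⁺/Sn).
So E°(Sn²⁺/Sn) = E°(Cr₂O₇²⁻/Cr³⁺) − E°cell = (+1.33) − (+1.470) = -0.14 V.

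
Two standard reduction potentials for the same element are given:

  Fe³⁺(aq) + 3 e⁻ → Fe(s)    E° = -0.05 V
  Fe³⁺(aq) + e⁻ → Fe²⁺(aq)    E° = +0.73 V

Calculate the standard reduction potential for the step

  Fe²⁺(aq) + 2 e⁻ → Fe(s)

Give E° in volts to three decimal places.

-0.440 V

Sequential free energies add, so n₃E°₃ = n₁E°₁ + n₂E°₂.
With n₃ = 3, and the known step contributing 1×(+0.73) V, the unknown satisfies 2·E° = 3×(-0.05) − 1×(+0.73) = -0.880.
E° = -0.880 / 2 = -0.440 V.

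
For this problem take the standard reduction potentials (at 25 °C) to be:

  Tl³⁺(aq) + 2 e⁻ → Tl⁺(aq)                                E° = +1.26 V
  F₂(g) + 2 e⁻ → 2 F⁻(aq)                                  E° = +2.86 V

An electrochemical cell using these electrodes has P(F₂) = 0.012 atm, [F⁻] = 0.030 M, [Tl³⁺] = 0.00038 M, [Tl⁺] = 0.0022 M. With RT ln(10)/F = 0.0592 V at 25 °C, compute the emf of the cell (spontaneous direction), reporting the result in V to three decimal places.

+1.656 V

F₂/F⁻ is the cathode (higher E°), Tl³⁺/Tl⁺ the anode: E°cell = +2.86 − (+1.26) = +1.60 V, n = 2.
Overall: F₂(g) + Tl⁺(aq) → 2 F⁻(aq) + Tl³⁺(aq)
Q = [F⁻]^2·[Tl³⁺] / (P(F₂)·[Tl⁺]); log Q = -1.888.
E = E° − (0.0592/n) log Q = +1.60 − (0.0592/2)(-1.888) = +1.656 V.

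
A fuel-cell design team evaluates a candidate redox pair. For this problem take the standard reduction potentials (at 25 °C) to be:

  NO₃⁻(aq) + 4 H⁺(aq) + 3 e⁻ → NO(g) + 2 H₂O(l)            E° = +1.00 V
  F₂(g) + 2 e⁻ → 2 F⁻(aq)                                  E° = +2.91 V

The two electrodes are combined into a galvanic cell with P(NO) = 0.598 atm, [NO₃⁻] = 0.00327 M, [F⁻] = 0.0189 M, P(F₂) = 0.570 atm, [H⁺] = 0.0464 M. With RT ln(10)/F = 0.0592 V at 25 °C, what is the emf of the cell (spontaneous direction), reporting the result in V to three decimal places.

+2.155 V

F₂/F⁻ is the cathode (higher E°), NO₃⁻/NO the anode: E°cell = +2.91 − (+1.00) = +1.91 V, n = 6.
Overall: 3 F₂(g) + 2 NO(g) + 4 H₂O(l) → 6 F⁻(aq) + 2 NO₃⁻(aq) + 8 H⁺(aq)
Q = [F⁻]^6·[NO₃⁻]^2·[H⁺]^8 / (P(F₂)^3·P(NO)^2); log Q = -24.801.
E = E° − (0.0592/n) log Q = +1.91 − (0.0592/6)(-24.801) = +2.155 V.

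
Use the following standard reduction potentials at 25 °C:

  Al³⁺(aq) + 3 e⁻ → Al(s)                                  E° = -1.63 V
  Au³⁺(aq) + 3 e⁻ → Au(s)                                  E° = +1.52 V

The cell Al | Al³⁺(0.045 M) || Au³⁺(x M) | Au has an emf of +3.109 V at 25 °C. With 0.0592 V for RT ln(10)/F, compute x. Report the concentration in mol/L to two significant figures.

0.00038 M

Au³⁺/Au is the cathode, Al³⁺/Al the anode: E°cell = +3.15 V, n = 3.
Overall reaction: Au³⁺(aq) + Al(s) → Au(s) + Al³⁺(aq); Q = [Al³⁺]^1/[Au³⁺]^1.
From E = E° − (0.0592/n) log Q: log Q = (E° − E)·n/0.0592 = (+3.15 − (+3.109))·3/0.0592 = 2.0777.
So 1·log[Au³⁺] = 1·log(0.045) − log Q = -1.3468 − (2.0777) = -3.4245; [Au³⁺] = 10^(-3.4245) ≈ 0.00038 M.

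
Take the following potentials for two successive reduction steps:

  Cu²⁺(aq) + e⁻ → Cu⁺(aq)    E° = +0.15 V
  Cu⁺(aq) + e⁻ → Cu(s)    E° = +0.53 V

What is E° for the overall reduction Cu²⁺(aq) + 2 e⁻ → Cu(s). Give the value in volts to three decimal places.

Adding the free-energy changes (−nFE°) of the two steps gives −n₃FE°₃ = −n₁FE°₁ − n₂FE°₂.
E°₃ = (1×+0.15 + 1×+0.53) / 2 = (+0.680) / 2 = +0.340 V.

+0.340 V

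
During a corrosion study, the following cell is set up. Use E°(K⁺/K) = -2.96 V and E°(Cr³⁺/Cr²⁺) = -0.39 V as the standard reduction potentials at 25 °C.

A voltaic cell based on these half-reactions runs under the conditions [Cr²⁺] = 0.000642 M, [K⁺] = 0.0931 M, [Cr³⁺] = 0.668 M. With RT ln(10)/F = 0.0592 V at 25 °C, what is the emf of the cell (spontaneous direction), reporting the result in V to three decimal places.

Cr³⁺/Cr²⁺ is the cathode (higher E°), K⁺/K the anode: E°cell = -0.39 − (-2.96) = +2.57 V, n = 1.
Overall: Cr³⁺(aq) + K(s) → Cr²⁺(aq) + K⁺(aq)
Q = [Cr²⁺]·[K⁺] / ([Cr³⁺]); log Q = -4.048.
E = E° − (0.0592/n) log Q = +2.57 − (0.0592/1)(-4.048) = +2.810 V.

+2.810 V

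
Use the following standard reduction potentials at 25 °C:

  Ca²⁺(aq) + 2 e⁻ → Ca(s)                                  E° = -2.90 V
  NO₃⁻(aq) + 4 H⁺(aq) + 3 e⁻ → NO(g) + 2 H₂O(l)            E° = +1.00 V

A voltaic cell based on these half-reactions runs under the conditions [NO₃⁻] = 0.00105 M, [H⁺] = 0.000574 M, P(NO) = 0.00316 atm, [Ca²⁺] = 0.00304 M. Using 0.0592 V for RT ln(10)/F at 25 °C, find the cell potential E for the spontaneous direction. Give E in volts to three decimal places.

NO₃⁻/NO is the cathode (higher E°), Ca²⁺/Ca the anode: E°cell = +1.00 − (-2.90) = +3.90 V, n = 6.
Overall: 2 NO₃⁻(aq) + 8 H⁺(aq) + 3 Ca(s) → 2 NO(g) + 4 H₂O(l) + 3 Ca²⁺(aq)
Q = P(NO)^2·[Ca²⁺]^3 / ([NO₃⁻]^2·[H⁺]^8); log Q = 19.334.
E = E° − (0.0592/n) log Q = +3.90 − (0.0592/6)(19.334) = +3.709 V.

+3.709 V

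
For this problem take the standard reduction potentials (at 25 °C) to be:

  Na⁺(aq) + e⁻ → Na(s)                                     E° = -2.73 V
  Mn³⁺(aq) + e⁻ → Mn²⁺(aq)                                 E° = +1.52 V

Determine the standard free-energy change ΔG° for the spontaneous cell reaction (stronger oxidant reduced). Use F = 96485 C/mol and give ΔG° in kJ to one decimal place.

-410.1 kJ

Mn³⁺/Mn²⁺ (E° = +1.52 V) is the cathode; Na⁺/Na (E° = -2.73 V) is the anode, so E°cell = +4.25 V.
Balancing electrons gives n = 1 (lcm of 1 and 1).
ΔG° = −nFE° = −(1)(96485)(+4.25) = -410,061 J = -410.1 kJ.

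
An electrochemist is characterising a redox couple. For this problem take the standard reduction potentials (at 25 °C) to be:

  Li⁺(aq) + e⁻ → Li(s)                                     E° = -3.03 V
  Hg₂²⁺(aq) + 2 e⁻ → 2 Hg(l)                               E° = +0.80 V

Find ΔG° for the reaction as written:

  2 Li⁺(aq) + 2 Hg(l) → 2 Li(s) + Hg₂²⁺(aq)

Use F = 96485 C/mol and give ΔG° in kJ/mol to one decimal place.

+739.1 kJ/mol

As written, Li⁺/Li is reduced (cathode) and Hg₂²⁺/Hg is oxidised (anode), so E°cell = (-3.03) − (+0.80) = -3.83 V.
Balancing electrons gives n = 2.
ΔG° = −nFE° = −(2)(96485)(-3.83) = 739,075 J = +739.1 kJ/mol.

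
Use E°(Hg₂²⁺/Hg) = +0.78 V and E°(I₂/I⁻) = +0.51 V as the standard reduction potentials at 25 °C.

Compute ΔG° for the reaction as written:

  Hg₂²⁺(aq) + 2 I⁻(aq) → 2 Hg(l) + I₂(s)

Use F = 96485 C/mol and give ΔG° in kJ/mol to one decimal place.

-52.1 kJ/mol

As written, Hg₂²⁺/Hg is reduced (cathode) and I₂/I⁻ is oxidised (anode), so E°cell = (+0.78) − (+0.51) = +0.27 V.
Balancing electrons gives n = 2.
ΔG° = −nFE° = −(2)(96485)(+0.27) = -52,102 J = -52.1 kJ/mol.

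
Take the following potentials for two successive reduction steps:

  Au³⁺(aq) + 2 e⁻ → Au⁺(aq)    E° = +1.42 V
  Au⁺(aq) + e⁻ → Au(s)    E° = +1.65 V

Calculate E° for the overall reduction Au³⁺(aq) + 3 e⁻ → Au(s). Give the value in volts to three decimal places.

Adding the free-energy changes (−nFE°) of the two steps gives −n₃FE°₃ = −n₁FE°₁ − n₂FE°₂.
E°₃ = (2×+1.42 + 1×+1.65) / 3 = (+4.490) / 3 = +1.497 V.

+1.497 V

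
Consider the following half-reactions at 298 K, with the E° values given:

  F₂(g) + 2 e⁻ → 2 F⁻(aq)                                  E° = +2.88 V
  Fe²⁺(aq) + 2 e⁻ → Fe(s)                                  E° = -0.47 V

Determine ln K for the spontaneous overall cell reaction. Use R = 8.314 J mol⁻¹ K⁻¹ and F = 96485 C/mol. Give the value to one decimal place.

Cathode: F₂/F⁻; anode: Fe²⁺/Fe. E°cell = (+2.88) − (-0.47) = +3.35 V, with n = 2.
ΔG° = −nFE° = −RT ln K, so ln K = nFE°/(RT) = (2)(96485)(+3.35) / ((8.314)(298)) = 260.921.

260.9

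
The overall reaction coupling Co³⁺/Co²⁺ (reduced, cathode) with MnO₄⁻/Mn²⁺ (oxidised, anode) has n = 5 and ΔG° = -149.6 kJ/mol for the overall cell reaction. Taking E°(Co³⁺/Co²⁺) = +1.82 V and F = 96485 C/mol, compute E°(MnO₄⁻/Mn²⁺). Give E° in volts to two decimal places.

+1.51 V

E°cell = −ΔG°/(nF) = −(-149.6×10³)/((5)(96485)) = +0.310 V.
Since Co³⁺/Co²⁺ is the cathode and MnO₄⁻/Mn²⁺ the anode, E°cell = E°(Co³⁺/Co²⁺) − E°(MnO₄⁻/Mn²⁺).
So E°(MnO₄⁻/Mn²⁺) = E°(Co³⁺/Co²⁺) − E°cell = (+1.82) − (+0.310) = +1.51 V.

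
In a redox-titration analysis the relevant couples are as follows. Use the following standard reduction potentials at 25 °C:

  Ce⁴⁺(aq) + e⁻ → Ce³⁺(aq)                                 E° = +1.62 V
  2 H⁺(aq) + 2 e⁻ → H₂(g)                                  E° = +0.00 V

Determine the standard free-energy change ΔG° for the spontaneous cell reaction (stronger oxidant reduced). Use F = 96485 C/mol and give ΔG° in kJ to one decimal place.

Ce⁴⁺/Ce³⁺ (E° = +1.62 V) is the cathode; H⁺/H₂ (E° = +0.00 V) is the anode, so E°cell = +1.62 V.
Balancing electrons gives n = 2 (lcm of 1 and 2).
ΔG° = −nFE° = −(2)(96485)(+1.62) = -312,611 J = -312.6 kJ.

-312.6 kJ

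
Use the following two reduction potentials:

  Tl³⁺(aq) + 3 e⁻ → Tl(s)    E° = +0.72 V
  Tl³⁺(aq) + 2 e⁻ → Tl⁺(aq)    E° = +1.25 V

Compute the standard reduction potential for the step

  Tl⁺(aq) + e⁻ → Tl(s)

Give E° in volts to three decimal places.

Sequential free energies add, so n₃E°₃ = n₁E°₁ + n₂E°₂.
With n₃ = 3, and the known step contributing 2×(+1.25) V, the unknown satisfies 1·E° = 3×(+0.72) − 2×(+1.25) = -0.340.
E° = -0.340 / 1 = -0.340 V.

-0.340 V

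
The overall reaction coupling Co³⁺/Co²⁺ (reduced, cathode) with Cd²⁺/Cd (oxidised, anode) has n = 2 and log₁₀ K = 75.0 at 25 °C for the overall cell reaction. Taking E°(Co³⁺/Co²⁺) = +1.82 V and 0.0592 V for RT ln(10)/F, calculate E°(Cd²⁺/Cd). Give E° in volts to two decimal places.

-0.40 V

E°cell = (0.0592/n)·log K = (0.0592/2)(75.0) = +2.220 V.
Since Co³⁺/Co²⁺ is the cathode and Cd²⁺/Cd the anode, E°cell = E°(Co³⁺/Co²⁺) − E°(Cd²⁺/Cd).
So E°(Cd²⁺/Cd) = E°(Co³⁺/Co²⁺) − E°cell = (+1.82) − (+2.220) = -0.40 V.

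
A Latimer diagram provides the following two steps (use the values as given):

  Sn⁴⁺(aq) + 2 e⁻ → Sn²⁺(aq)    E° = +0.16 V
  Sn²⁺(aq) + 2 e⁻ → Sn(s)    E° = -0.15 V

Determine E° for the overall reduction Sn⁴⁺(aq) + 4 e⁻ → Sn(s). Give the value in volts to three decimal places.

+0.005 V

Standard free energies of sequential steps add: ΔG°₃ = ΔG°₁ + ΔG°₂, so n₃E°₃ = n₁E°₁ + n₂E°₂.
E°₃ = (2×+0.16 + 2×-0.15) / 4 = (+0.020) / 4 = +0.005 V.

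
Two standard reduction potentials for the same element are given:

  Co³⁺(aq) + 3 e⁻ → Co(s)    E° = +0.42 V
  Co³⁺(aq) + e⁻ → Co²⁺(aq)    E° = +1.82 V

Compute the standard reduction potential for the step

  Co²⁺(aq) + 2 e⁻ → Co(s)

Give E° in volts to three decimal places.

Sequential free energies add, so n₃E°₃ = n₁E°₁ + n₂E°₂.
With n₃ = 3, and the known step contributing 1×(+1.82) V, the unknown satisfies 2·E° = 3×(+0.42) − 1×(+1.82) = -0.560.
E° = -0.560 / 2 = -0.280 V.

-0.280 V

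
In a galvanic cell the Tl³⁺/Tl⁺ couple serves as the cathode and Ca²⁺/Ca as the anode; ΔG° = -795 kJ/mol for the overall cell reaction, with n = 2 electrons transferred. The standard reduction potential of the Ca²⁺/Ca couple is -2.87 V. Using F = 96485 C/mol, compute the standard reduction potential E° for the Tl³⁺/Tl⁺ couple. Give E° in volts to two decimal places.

E°cell = −ΔG°/(nF) = −(-795×10³)/((2)(96485)) = +4.120 V.
Since Tl³⁺/Tl⁺ is the cathode and Ca²⁺/Ca the anode, E°cell = E°(Tl³⁺/Tl⁺) − E°(Ca²⁺/Ca).
So E°(Tl³⁺/Tl⁺) = E°cell + E°(Ca²⁺/Ca) = +4.120 + (-2.87) = +1.25 V.

+1.25 V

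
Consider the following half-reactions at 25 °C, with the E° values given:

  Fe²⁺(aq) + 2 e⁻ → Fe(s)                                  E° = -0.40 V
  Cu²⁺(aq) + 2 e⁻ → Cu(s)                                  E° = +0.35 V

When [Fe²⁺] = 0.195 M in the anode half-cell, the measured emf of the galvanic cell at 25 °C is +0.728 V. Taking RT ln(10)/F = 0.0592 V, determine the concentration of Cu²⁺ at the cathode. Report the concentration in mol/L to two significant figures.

Cu²⁺/Cu is the cathode, Fe²⁺/Fe the anode: E°cell = +0.75 V, n = 2.
Overall reaction: Cu²⁺(aq) + Fe(s) → Cu(s) + Fe²⁺(aq); Q = [Fe²⁺]^1/[Cu²⁺]^1.
From E = E° − (0.0592/n) log Q: log Q = (E° − E)·n/0.0592 = (+0.75 − (+0.728))·2/0.0592 = 0.7432.
So 1·log[Cu²⁺] = 1·log(0.195) − log Q = -0.7100 − (0.7432) = -1.4532; [Cu²⁺] = 10^(-1.4532) ≈ 0.035 M.

0.035 M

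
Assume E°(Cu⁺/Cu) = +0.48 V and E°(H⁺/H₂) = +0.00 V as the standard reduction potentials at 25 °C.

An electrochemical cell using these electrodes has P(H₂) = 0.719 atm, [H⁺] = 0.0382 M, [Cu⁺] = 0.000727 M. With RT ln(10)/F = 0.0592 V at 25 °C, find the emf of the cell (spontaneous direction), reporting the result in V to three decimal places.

+0.374 V

Cu⁺/Cu is the cathode (higher E°), H⁺/H₂ the anode: E°cell = +0.48 − (+0.00) = +0.48 V, n = 2.
Overall: 2 Cu⁺(aq) + H₂(g) → 2 Cu(s) + 2 H⁺(aq)
Q = [H⁺]^2 / ([Cu⁺]^2·P(H₂)); log Q = 3.584.
E = E° − (0.0592/n) log Q = +0.48 − (0.0592/2)(3.584) = +0.374 V.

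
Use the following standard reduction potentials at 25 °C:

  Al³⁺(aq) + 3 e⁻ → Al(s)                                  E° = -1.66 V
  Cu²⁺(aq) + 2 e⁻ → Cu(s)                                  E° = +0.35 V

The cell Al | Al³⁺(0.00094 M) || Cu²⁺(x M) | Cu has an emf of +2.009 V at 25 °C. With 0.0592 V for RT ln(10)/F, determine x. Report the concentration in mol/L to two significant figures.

0.0089 M

Cu²⁺/Cu is the cathode, Al³⁺/Al the anode: E°cell = +2.01 V, n = 6.
Overall reaction: 3 Cu²⁺(aq) + 2 Al(s) → 3 Cu(s) + 2 Al³⁺(aq); Q = [Al³⁺]^2/[Cu²⁺]^3.
From E = E° − (0.0592/n) log Q: log Q = (E° − E)·n/0.0592 = (+2.01 − (+2.009))·6/0.0592 = 0.1014.
So 3·log[Cu²⁺] = 2·log(0.00094) − log Q = -6.0537 − (0.1014) = -6.1551; log[Cu²⁺] = -6.1551 / 3 = -2.0517; [Cu²⁺] = 10^(-2.0517) ≈ 0.0089 M.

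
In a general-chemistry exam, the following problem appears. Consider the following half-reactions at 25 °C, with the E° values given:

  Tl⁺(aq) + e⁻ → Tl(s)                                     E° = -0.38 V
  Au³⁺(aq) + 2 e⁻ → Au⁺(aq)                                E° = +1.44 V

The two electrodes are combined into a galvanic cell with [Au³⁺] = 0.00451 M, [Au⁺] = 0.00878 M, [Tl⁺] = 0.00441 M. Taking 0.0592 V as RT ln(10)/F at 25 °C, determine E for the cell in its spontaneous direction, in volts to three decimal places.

Au³⁺/Au⁺ is the cathode (higher E°), Tl⁺/Tl the anode: E°cell = +1.44 − (-0.38) = +1.82 V, n = 2.
Overall: Au³⁺(aq) + 2 Tl(s) → Au⁺(aq) + 2 Tl⁺(aq)
Q = [Au⁺]·[Tl⁺]^2 / ([Au³⁺]); log Q = -4.422.
E = E° − (0.0592/n) log Q = +1.82 − (0.0592/2)(-4.422) = +1.951 V.

+1.951 V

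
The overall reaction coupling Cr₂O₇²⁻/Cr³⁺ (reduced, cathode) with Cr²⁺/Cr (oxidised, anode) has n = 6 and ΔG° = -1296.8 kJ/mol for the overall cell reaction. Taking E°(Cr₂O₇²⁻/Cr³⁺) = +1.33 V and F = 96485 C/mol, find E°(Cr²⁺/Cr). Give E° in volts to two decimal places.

E°cell = −ΔG°/(nF) = −(-1296.8×10³)/((6)(96485)) = +2.240 V.
Since Cr₂O₇²⁻/Cr³⁺ is the cathode and Cr²⁺/Cr the anode, E°cell = E°(Cr₂O₇²⁻/Cr³⁺) − E°(Cr²⁺/Cr).
So E°(Cr²⁺/Cr) = E°(Cr₂O₇²⁻/Cr³⁺) − E°cell = (+1.33) − (+2.240) = -0.91 V.

-0.91 V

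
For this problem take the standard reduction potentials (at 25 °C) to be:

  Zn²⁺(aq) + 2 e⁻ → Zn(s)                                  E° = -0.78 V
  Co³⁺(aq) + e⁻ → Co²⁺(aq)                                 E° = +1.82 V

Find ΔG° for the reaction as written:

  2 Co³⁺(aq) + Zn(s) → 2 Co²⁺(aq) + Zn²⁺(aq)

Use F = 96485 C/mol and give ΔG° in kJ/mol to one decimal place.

-501.7 kJ/mol

As written, Co³⁺/Co²⁺ is reduced (cathode) and Zn²⁺/Zn is oxidised (anode), so E°cell = (+1.82) − (-0.78) = +2.60 V.
Balancing electrons gives n = 2.
ΔG° = −nFE° = −(2)(96485)(+2.60) = -501,722 J = -501.7 kJ/mol.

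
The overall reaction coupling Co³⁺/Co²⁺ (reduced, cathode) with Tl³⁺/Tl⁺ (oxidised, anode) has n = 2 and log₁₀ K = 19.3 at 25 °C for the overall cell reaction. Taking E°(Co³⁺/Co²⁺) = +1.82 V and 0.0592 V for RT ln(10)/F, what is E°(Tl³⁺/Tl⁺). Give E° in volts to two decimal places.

+1.25 V

E°cell = (0.0592/n)·log K = (0.0592/2)(19.3) = +0.571 V.
Since Co³⁺/Co²⁺ is the cathode and Tl³⁺/Tl⁺ the anode, E°cell = E°(Co³⁺/Co²⁺) − E°(Tl³⁺/Tl⁺).
So E°(Tl³⁺/Tl⁺) = E°(Co³⁺/Co²⁺) − E°cell = (+1.82) − (+0.571) = +1.25 V.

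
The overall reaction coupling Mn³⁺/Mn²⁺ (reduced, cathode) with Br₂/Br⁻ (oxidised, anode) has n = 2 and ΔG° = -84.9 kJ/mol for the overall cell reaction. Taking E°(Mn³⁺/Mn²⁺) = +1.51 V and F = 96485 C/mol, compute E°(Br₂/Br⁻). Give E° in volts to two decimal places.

+1.07 V

E°cell = −ΔG°/(nF) = −(-84.9×10³)/((2)(96485)) = +0.440 V.
Since Mn³⁺/Mn²⁺ is the cathode and Br₂/Br⁻ the anode, E°cell = E°(Mn³⁺/Mn²⁺) − E°(Br₂/Br⁻).
So E°(Br₂/Br⁻) = E°(Mn³⁺/Mn²⁺) − E°cell = (+1.51) − (+0.440) = +1.07 V.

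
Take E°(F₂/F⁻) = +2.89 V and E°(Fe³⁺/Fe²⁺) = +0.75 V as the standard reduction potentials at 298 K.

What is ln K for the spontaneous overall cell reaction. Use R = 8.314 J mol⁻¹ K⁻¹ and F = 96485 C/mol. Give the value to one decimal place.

166.7

Cathode: F₂/F⁻; anode: Fe³⁺/Fe²⁺. E°cell = (+2.89) − (+0.75) = +2.14 V, with n = 2.
ΔG° = −nFE° = −RT ln K, so ln K = nFE°/(RT) = (2)(96485)(+2.14) / ((8.314)(298)) = 166.678.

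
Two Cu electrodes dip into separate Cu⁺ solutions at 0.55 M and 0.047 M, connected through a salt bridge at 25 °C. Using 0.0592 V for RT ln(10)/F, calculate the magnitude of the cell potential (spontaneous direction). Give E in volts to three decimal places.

+0.063 V

For a concentration cell E°cell = 0. The 0.55 M side is the cathode (reduction is favoured where [Cu⁺] is higher).
With n = 1, E = −(0.0592/1) log([Cu⁺]ₐₙ/[Cu⁺]꜀ₐₜ) = −(0.0592/1) log(0.047/0.55) = −(0.0592/1)(-1.068) = +0.063 V.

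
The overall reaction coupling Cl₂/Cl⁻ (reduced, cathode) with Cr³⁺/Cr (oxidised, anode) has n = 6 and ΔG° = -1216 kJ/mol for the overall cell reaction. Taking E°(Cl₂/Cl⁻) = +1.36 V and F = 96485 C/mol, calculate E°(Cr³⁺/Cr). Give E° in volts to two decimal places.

E°cell = −ΔG°/(nF) = −(-1216×10³)/((6)(96485)) = +2.100 V.
Since Cl₂/Cl⁻ is the cathode and Cr³⁺/Cr the anode, E°cell = E°(Cl₂/Cl⁻) − E°(Cr³⁺/Cr).
So E°(Cr³⁺/Cr) = E°(Cl₂/Cl⁻) − E°cell = (+1.36) − (+2.100) = -0.74 V.

-0.74 V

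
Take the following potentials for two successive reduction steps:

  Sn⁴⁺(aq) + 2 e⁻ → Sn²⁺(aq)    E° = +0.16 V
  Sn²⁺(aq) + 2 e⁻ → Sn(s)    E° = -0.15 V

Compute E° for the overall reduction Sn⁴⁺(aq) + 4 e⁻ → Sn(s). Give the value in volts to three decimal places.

Adding the free-energy changes (−nFE°) of the two steps gives −n₃FE°₃ = −n₁FE°₁ − n₂FE°₂.
E°₃ = (2×+0.16 + 2×-0.15) / 4 = (+0.020) / 4 = +0.005 V.

+0.005 V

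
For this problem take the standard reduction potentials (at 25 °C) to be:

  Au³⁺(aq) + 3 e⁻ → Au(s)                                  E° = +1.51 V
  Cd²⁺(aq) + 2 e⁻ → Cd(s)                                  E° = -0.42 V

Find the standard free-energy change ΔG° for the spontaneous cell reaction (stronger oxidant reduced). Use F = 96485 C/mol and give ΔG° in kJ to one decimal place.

-1117.3 kJ

Au³⁺/Au (E° = +1.51 V) is the cathode; Cd²⁺/Cd (E° = -0.42 V) is the anode, so E°cell = +1.93 V.
Balancing electrons gives n = 6 (lcm of 3 and 2).
ΔG° = −nFE° = −(6)(96485)(+1.93) = -1,117,296 J = -1117.3 kJ.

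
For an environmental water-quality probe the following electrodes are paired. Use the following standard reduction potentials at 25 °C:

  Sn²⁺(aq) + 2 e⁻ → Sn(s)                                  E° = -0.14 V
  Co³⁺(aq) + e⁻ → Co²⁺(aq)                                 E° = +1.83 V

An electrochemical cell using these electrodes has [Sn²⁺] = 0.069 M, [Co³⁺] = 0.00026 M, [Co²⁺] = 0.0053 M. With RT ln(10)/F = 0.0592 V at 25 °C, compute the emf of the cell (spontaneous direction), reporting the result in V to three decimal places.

Co³⁺/Co²⁺ is the cathode (higher E°), Sn²⁺/Sn the anode: E°cell = +1.83 − (-0.14) = +1.97 V, n = 2.
Overall: 2 Co³⁺(aq) + Sn(s) → 2 Co²⁺(aq) + Sn²⁺(aq)
Q = [Co²⁺]^2·[Sn²⁺] / ([Co³⁺]^2); log Q = 1.457.
E = E° − (0.0592/n) log Q = +1.97 − (0.0592/2)(1.457) = +1.927 V.

+1.927 V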